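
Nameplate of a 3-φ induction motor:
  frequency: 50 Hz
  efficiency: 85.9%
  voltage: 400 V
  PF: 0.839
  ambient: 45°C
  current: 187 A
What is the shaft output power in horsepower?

P_in = √3·V·I·cosφ = 1.732 × 400 × 187 × 0.839 = 108695 W
P_out = η·P_in = 0.859 × 108695 = 93369 W
= 93369/746 = 125 HP

125 HP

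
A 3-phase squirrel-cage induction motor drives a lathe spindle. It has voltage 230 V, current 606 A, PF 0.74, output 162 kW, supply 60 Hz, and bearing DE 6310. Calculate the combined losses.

16.6 kW

P_in = √3·V·I·cosφ = 1.732×230×606×0.74 = 178641 W
P_out = 162000 W
Losses = P_in − P_out = 178641 − 162000 = 16641 W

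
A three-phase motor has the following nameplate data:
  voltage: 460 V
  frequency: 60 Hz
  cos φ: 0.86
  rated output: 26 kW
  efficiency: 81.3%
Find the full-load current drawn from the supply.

46.7 A

P_out = 26 kW = 26000 W
P_in = P_out / η = 26000 / 0.813 = 31980 W
I_L = P_in / (√3·V_L·cosφ) = 31980 / (1.732 × 460 × 0.86) = 46.7 A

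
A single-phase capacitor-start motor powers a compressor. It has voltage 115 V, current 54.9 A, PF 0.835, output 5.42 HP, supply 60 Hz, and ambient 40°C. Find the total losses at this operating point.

1230 W

P_in = V·I·cosφ = 115×54.9×0.835 = 5272 W
P_out = 5.42×746 = 4043 W
Losses = P_in − P_out = 5272 − 4043 = 1229 W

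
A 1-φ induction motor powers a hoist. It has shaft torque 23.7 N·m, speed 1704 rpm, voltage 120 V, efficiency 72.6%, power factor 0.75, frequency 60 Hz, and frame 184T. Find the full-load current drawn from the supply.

64.7 A

ω = 2π×1704/60 = 178.4 rad/s; P_out = τω = 23.7 × 178.4 = 4228 W
P_in = P_out / η = 4228 / 0.726 = 5824 W
I = P_in / (V·cosφ) = 5824 / (120 × 0.75) = 64.7 A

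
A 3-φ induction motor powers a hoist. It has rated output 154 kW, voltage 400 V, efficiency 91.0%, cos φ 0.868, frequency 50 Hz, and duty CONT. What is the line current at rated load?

281 A

P_out = 154 kW = 154000 W
P_in = P_out / η = 154000 / 0.910 = 169231 W
I_L = P_in / (√3·V_L·cosφ) = 169231 / (1.732 × 400 × 0.868) = 281 A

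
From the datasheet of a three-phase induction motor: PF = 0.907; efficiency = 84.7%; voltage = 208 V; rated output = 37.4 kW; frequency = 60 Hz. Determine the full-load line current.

P_out = 37.4 kW = 37400 W
P_in = P_out / η = 37400 / 0.847 = 44156 W
I_L = P_in / (√3·V_L·cosφ) = 44156 / (1.732 × 208 × 0.907) = 135 A

135 A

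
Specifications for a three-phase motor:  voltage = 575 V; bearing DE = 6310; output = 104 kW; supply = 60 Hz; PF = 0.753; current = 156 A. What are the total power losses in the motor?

P_in = √3·V·I·cosφ = 1.732×575×156×0.753 = 116986 W
P_out = 104000 W
Losses = P_in − P_out = 116986 − 104000 = 12986 W

13000 W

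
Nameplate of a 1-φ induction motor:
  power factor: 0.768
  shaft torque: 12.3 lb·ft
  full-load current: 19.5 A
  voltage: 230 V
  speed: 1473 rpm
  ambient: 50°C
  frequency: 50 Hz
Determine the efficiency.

74.7 %

τ = 12.3 lb·ft × 1.356 = 16.68 N·m
ω = 2π × 1473/60 = 154.3 rad/s; P_out = τω = 16.68 × 154.3 = 2574 W
P_in = V·I·cosφ = 230 × 19.5 × 0.768 = 3444 W
η = P_out / P_in = 2574 / 3444 = 0.747 = 74.7%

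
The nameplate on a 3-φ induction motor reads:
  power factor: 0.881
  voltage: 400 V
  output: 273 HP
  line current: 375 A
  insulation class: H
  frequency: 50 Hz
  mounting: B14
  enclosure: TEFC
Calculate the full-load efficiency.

P_out = 273 × 746 = 203658 W
P_in = √3·V_L·I_L·cosφ = 1.732 × 400 × 375 × 0.881 = 228884 W
η = P_out / P_in = 203658 / 228884 = 0.890 = 89.0%

89.0 %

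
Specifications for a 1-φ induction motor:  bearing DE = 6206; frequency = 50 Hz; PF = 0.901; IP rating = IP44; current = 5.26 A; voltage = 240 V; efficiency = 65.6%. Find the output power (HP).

1 HP

P_in = V·I·cosφ = 240 × 5.26 × 0.901 = 1137 W
P_out = η·P_in = 0.656 × 1137 = 746 W
= 746/746 = 1 HP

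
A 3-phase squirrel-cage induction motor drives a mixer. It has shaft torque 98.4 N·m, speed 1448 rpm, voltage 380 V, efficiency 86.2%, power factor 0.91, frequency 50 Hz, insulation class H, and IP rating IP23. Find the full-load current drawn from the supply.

ω = 2π×1448/60 = 151.6 rad/s; P_out = τω = 98.4 × 151.6 = 14917 W
P_in = P_out / η = 14917 / 0.862 = 17305 W
I_L = P_in / (√3·V_L·cosφ) = 17305 / (1.732 × 380 × 0.91) = 28.9 A

28.9 A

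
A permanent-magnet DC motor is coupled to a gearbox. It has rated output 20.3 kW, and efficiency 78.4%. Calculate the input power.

P_out = 20300 W
P_in = P_out/η = 20300/0.784 = 25893 W = 25.9 kW

25.9 kW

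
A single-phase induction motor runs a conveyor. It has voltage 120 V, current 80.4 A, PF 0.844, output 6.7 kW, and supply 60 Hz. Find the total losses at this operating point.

P_in = V·I·cosφ = 120×80.4×0.844 = 8143 W
P_out = 6700 W
Losses = P_in − P_out = 8143 − 6700 = 1443 W

1.44 kW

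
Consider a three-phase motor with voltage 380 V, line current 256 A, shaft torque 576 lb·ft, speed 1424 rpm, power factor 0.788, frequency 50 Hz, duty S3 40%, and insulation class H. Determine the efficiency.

87.7 %

τ = 576 lb·ft × 1.356 = 781.1 N·m
ω = 2π × 1424/60 = 149.1 rad/s; P_out = τω = 781.1 × 149.1 = 116462 W
P_in = √3·V_L·I_L·cosφ = 1.732 × 380 × 256 × 0.788 = 132769 W
η = P_out / P_in = 116462 / 132769 = 0.877 = 87.7%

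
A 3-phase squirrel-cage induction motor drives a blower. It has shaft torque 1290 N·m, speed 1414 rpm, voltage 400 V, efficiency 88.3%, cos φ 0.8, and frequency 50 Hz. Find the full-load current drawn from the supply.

ω = 2π×1414/60 = 148.1 rad/s; P_out = τω = 1290 × 148.1 = 191049 W
P_in = P_out / η = 191049 / 0.883 = 216364 W
I_L = P_in / (√3·V_L·cosφ) = 216364 / (1.732 × 400 × 0.8) = 390 A

390 A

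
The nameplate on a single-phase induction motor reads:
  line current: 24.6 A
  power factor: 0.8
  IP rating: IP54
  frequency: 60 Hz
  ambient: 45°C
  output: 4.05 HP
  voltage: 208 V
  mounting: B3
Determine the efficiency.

73.8 %

P_out = 4.05 × 746 = 3021 W
P_in = V·I·cosφ = 208 × 24.6 × 0.8 = 4093 W
η = P_out / P_in = 3021 / 4093 = 0.738 = 73.8%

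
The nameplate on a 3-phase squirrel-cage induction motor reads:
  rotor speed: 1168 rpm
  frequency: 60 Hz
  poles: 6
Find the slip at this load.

n_s = 120f/p = 120×60/6 = 1200 rpm
s = (n_s − n)/n_s = (1200 − 1168)/1200 = 0.0267

2.67 %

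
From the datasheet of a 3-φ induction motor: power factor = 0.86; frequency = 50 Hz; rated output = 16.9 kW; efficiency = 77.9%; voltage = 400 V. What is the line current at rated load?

P_out = 16.9 kW = 16900 W
P_in = P_out / η = 16900 / 0.779 = 21694 W
I_L = P_in / (√3·V_L·cosφ) = 21694 / (1.732 × 400 × 0.86) = 36.4 A

36.4 A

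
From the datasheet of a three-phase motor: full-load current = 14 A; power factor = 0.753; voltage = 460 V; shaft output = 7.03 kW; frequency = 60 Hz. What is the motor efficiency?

P_out = 7.03 kW = 7030 W
P_in = √3·V_L·I_L·cosφ = 1.732 × 460 × 14 × 0.753 = 8399 W
η = P_out / P_in = 7030 / 8399 = 0.837 = 83.7%

83.7 %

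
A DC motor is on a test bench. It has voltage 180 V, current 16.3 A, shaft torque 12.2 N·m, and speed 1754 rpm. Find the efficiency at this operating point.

ω = 2π × 1754/60 = 183.7 rad/s; P_out = τω = 12.2 × 183.7 = 2241 W
P_in = V·I = 180 × 16.3 = 2934 W
η = P_out / P_in = 2241 / 2934 = 0.764 = 76.4%

76.4 %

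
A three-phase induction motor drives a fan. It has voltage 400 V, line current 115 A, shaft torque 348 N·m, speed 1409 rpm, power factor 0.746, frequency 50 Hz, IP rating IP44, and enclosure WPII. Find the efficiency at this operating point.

86.4 %

ω = 2π × 1409/60 = 147.6 rad/s; P_out = τω = 348 × 147.6 = 51365 W
P_in = √3·V_L·I_L·cosφ = 1.732 × 400 × 115 × 0.746 = 59435 W
η = P_out / P_in = 51365 / 59435 = 0.864 = 86.4%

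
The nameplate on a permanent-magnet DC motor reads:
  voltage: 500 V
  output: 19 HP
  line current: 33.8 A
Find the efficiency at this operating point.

P_out = 19 × 746 = 14174 W
P_in = V·I = 500 × 33.8 = 16900 W
η = P_out / P_in = 14174 / 16900 = 0.839 = 83.9%

83.9 %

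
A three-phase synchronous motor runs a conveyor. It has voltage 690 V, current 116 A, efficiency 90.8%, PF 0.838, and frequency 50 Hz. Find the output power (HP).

141 HP

P_in = √3·V·I·cosφ = 1.732 × 690 × 116 × 0.838 = 116171 W
P_out = η·P_in = 0.908 × 116171 = 105483 W
= 105483/746 = 141 HP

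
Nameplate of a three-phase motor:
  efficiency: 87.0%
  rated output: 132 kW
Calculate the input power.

P_out = 132000 W
P_in = P_out/η = 132000/0.87 = 151724 W = 152 kW

152 kW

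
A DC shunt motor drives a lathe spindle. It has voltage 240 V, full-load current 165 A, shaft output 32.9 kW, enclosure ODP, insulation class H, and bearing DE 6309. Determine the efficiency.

83.1 %

P_out = 32.9 kW = 32900 W
P_in = V·I = 240 × 165 = 39600 W
η = P_out / P_in = 32900 / 39600 = 0.831 = 83.1%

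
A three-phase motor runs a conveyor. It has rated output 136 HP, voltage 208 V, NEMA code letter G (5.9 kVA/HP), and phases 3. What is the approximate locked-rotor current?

2230 A

S_LR = 5.9 × 136 = 802.4 kVA
I_LR = S_LR/(√3·V_L) = 802400/(1.732×208) = 2230 A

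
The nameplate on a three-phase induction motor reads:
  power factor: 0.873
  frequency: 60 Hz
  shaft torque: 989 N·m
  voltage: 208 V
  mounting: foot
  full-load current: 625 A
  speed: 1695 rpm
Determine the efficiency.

89.3 %

ω = 2π × 1695/60 = 177.5 rad/s; P_out = τω = 989 × 177.5 = 175548 W
P_in = √3·V_L·I_L·cosφ = 1.732 × 208 × 625 × 0.873 = 196565 W
η = P_out / P_in = 175548 / 196565 = 0.893 = 89.3%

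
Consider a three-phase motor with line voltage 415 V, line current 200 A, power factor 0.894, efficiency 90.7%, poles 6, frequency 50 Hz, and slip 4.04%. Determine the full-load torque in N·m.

1160 N·m

P_in = √3·V·I·cosφ = 1.732 × 415 × 200 × 0.894 = 128518 W
P_out = η·P_in = 0.907 × 128518 = 116566 W
n_s = 120×50/6 = 1000 rpm; n = 1000×(1−0.0404) = 960 rpm
ω = 2π×960/60 = 100.5 rad/s
τ = P_out/ω = 116566/100.5 = 1160 N·m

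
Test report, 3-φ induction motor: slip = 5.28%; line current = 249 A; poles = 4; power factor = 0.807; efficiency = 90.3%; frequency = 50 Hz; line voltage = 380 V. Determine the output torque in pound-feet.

P_in = √3·V·I·cosφ = 1.732 × 380 × 249 × 0.807 = 132253 W
P_out = η·P_in = 0.903 × 132253 = 119424 W
n_s = 120×50/4 = 1500 rpm; n = 1500×(1−0.0528) = 1421 rpm
ω = 2π×1421/60 = 148.8 rad/s
τ = P_out/ω = 119424/148.8 = 802.6 N·m
In lb·ft: 802.6/1.356 = 592 lb·ft

592 lb·ft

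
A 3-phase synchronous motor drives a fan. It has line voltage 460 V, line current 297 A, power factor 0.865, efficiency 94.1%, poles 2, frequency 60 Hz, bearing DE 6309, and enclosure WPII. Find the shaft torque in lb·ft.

P_in = √3·V·I·cosφ = 1.732 × 460 × 297 × 0.865 = 204681 W
P_out = η·P_in = 0.941 × 204681 = 192605 W
n = n_s = 120×60/2 = 3600 rpm (synchronous)
ω = 2π×3600/60 = 377 rad/s
τ = P_out/ω = 192605/377 = 510.9 N·m
In lb·ft: 510.9/1.356 = 377 lb·ft

377 lb·ft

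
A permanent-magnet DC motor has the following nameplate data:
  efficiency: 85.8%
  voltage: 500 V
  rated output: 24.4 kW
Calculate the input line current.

P_out = 24.4 kW = 24400 W
P_in = P_out / η = 24400 / 0.858 = 28438 W
I = P_in / V = 28438 / 500 = 56.9 A

56.9 A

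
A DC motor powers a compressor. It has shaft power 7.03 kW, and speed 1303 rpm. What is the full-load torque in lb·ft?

38 lb·ft

ω = 2π × 1303/60 = 136.4 rad/s
τ = P/ω = 7030/136.4 = 51.54 N·m
In lb·ft: 51.54/1.356 = 38 lb·ft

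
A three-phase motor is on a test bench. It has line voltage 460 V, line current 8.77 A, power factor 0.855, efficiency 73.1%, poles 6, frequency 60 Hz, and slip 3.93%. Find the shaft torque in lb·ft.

26.7 lb·ft

P_in = √3·V·I·cosφ = 1.732 × 460 × 8.77 × 0.855 = 5974 W
P_out = η·P_in = 0.731 × 5974 = 4367 W
n_s = 120×60/6 = 1200 rpm; n = 1200×(1−0.0393) = 1153 rpm
ω = 2π×1153/60 = 120.7 rad/s
τ = P_out/ω = 4367/120.7 = 36.18 N·m
In lb·ft: 36.18/1.356 = 26.7 lb·ft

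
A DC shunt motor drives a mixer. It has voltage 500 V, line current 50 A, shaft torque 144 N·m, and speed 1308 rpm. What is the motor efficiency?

ω = 2π × 1308/60 = 137 rad/s; P_out = τω = 144 × 137 = 19728 W
P_in = V·I = 500 × 50 = 25000 W
η = P_out / P_in = 19728 / 25000 = 0.789 = 78.9%

78.9 %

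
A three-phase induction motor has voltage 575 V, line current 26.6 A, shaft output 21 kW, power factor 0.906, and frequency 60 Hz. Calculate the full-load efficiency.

87.5 %

P_out = 21 kW = 21000 W
P_in = √3·V_L·I_L·cosφ = 1.732 × 575 × 26.6 × 0.906 = 24001 W
η = P_out / P_in = 21000 / 24001 = 0.875 = 87.5%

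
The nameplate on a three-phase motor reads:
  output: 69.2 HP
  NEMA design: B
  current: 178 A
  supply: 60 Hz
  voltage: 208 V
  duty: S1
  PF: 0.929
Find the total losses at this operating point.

7950 W

P_in = √3·V·I·cosφ = 1.732×208×178×0.929 = 59573 W
P_out = 69.2×746 = 51623 W
Losses = P_in − P_out = 59573 − 51623 = 7950 W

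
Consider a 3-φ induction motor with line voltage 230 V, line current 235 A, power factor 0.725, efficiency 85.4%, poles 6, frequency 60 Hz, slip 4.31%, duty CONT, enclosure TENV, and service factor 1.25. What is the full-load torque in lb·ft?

356 lb·ft

P_in = √3·V·I·cosφ = 1.732 × 230 × 235 × 0.725 = 67871 W
P_out = η·P_in = 0.854 × 67871 = 57962 W
n_s = 120×60/6 = 1200 rpm; n = 1200×(1−0.0431) = 1148 rpm
ω = 2π×1148/60 = 120.2 rad/s
τ = P_out/ω = 57962/120.2 = 482.2 N·m
In lb·ft: 482.2/1.356 = 356 lb·ft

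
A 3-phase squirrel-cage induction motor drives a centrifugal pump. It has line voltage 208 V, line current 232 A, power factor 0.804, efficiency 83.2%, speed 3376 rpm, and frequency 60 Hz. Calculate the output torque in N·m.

P_in = √3·V·I·cosφ = 1.732 × 208 × 232 × 0.804 = 67198 W
P_out = η·P_in = 0.832 × 67198 = 55909 W
n = 3376 rpm
ω = 2π×3376/60 = 353.5 rad/s
τ = P_out/ω = 55909/353.5 = 158 N·m

158 N·m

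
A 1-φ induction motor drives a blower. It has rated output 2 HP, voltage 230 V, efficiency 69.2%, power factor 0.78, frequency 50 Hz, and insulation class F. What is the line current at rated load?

12 A

P_out = 2 × 746 = 1492 W
P_in = P_out / η = 1492 / 0.692 = 2156 W
I = P_in / (V·cosφ) = 2156 / (230 × 0.78) = 12 A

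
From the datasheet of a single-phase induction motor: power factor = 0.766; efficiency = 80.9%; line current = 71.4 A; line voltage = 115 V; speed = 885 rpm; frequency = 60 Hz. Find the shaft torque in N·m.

P_in = V·I·cosφ = 115 × 71.4 × 0.766 = 6290 W
P_out = η·P_in = 0.809 × 6290 = 5089 W
n = 885 rpm
ω = 2π×885/60 = 92.68 rad/s
τ = P_out/ω = 5089/92.68 = 54.9 N·m

54.9 N·m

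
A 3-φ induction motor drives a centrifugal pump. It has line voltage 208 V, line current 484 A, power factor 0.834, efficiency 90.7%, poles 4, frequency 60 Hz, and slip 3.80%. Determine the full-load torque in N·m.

P_in = √3·V·I·cosφ = 1.732 × 208 × 484 × 0.834 = 145419 W
P_out = η·P_in = 0.907 × 145419 = 131895 W
n_s = 120×60/4 = 1800 rpm; n = 1800×(1−0.038) = 1732 rpm
ω = 2π×1732/60 = 181.4 rad/s
τ = P_out/ω = 131895/181.4 = 727 N·m

727 N·m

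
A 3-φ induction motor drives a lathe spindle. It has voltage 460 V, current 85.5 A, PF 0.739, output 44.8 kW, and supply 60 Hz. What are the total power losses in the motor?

P_in = √3·V·I·cosφ = 1.732×460×85.5×0.739 = 50340 W
P_out = 44800 W
Losses = P_in − P_out = 50340 − 44800 = 5540 W

5.54 kW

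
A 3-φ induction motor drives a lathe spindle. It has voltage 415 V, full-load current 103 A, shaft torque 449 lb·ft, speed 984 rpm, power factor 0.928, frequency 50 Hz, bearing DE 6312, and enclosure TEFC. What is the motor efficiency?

91.3 %

τ = 449 lb·ft × 1.356 = 608.8 N·m
ω = 2π × 984/60 = 103 rad/s; P_out = τω = 608.8 × 103 = 62706 W
P_in = √3·V_L·I_L·cosφ = 1.732 × 415 × 103 × 0.928 = 68704 W
η = P_out / P_in = 62706 / 68704 = 0.913 = 91.3%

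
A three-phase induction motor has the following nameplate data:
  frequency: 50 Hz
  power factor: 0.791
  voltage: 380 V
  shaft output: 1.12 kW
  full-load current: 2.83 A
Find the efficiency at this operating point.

P_out = 1.12 kW = 1120 W
P_in = √3·V_L·I_L·cosφ = 1.732 × 380 × 2.83 × 0.791 = 1473 W
η = P_out / P_in = 1120 / 1473 = 0.760 = 76.0%

76.0 %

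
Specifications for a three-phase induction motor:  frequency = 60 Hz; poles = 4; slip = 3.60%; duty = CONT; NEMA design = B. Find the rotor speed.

1735 rpm

n_s = 120f/p = 120×60/4 = 1800 rpm
n = n_s(1 − s) = 1800 × (1 − 0.036) = 1735 rpm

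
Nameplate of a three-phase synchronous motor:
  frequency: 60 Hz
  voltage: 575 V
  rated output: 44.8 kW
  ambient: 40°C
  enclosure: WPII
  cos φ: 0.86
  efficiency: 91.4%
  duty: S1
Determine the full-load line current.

P_out = 44.8 kW = 44800 W
P_in = P_out / η = 44800 / 0.914 = 49015 W
I_L = P_in / (√3·V_L·cosφ) = 49015 / (1.732 × 575 × 0.86) = 57.2 A

57.2 A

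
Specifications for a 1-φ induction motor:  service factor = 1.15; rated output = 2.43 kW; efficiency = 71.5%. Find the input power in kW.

3.4 kW

P_out = 2430 W
P_in = P_out/η = 2430/0.715 = 3399 W = 3.4 kW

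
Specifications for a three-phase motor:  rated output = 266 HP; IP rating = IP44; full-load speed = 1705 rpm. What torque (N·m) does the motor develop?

P_out = 266 × 746 = 198436 W
ω = 2π × 1705/60 = 178.5 rad/s
τ = P_out/ω = 198436/178.5 = 1110 N·m

1110 N·m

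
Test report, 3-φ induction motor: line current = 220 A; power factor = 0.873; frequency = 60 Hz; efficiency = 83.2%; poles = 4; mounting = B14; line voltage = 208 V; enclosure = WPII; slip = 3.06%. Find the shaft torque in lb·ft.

232 lb·ft

P_in = √3·V·I·cosφ = 1.732 × 208 × 220 × 0.873 = 69191 W
P_out = η·P_in = 0.832 × 69191 = 57567 W
n_s = 120×60/4 = 1800 rpm; n = 1800×(1−0.0306) = 1745 rpm
ω = 2π×1745/60 = 182.7 rad/s
τ = P_out/ω = 57567/182.7 = 315.1 N·m
In lb·ft: 315.1/1.356 = 232 lb·ft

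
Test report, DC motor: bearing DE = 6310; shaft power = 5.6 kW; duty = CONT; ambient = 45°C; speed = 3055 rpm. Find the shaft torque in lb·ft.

ω = 2π × 3055/60 = 319.9 rad/s
τ = P/ω = 5600/319.9 = 17.51 N·m
In lb·ft: 17.51/1.356 = 12.9 lb·ft

12.9 lb·ft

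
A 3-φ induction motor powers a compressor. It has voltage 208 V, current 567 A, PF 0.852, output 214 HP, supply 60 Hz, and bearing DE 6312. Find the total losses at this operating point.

14400 W

P_in = √3·V·I·cosφ = 1.732×208×567×0.852 = 174034 W
P_out = 214×746 = 159644 W
Losses = P_in − P_out = 174034 − 159644 = 14390 W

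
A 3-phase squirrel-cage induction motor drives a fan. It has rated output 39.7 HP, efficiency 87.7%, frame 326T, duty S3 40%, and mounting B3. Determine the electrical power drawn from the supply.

33.8 kW

P_out = 39.7 × 746 = 29616 W
P_in = P_out/η = 29616/0.877 = 33770 W = 33.8 kW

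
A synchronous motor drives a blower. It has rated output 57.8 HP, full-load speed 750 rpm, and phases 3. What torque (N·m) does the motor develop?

549 N·m

P_out = 57.8 × 746 = 43119 W
ω = 2π × 750/60 = 78.54 rad/s
τ = P_out/ω = 43119/78.54 = 549 N·m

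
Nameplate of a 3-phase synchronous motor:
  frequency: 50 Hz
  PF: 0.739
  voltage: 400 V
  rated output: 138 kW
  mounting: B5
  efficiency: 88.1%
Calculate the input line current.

P_out = 138 kW = 138000 W
P_in = P_out / η = 138000 / 0.881 = 156640 W
I_L = P_in / (√3·V_L·cosφ) = 156640 / (1.732 × 400 × 0.739) = 306 A

306 A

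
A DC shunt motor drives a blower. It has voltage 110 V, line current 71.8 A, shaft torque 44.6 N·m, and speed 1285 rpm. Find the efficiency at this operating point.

76.0 %

ω = 2π × 1285/60 = 134.6 rad/s; P_out = τω = 44.6 × 134.6 = 6003 W
P_in = V·I = 110 × 71.8 = 7898 W
η = P_out / P_in = 6003 / 7898 = 0.760 = 76.0%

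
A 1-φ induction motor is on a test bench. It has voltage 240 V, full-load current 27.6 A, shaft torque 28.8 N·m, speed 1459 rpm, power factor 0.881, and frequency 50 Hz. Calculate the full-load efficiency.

ω = 2π × 1459/60 = 152.8 rad/s; P_out = τω = 28.8 × 152.8 = 4401 W
P_in = V·I·cosφ = 240 × 27.6 × 0.881 = 5836 W
η = P_out / P_in = 4401 / 5836 = 0.754 = 75.4%

75.4 %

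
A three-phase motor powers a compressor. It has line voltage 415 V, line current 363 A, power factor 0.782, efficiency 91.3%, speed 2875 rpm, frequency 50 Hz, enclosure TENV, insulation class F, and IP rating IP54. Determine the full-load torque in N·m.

619 N·m

P_in = √3·V·I·cosφ = 1.732 × 415 × 363 × 0.782 = 204037 W
P_out = η·P_in = 0.913 × 204037 = 186286 W
n = 2875 rpm
ω = 2π×2875/60 = 301.1 rad/s
τ = P_out/ω = 186286/301.1 = 619 N·m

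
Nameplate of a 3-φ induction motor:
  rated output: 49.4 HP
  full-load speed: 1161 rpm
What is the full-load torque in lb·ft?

224 lb·ft

P_out = 49.4 × 746 = 36852 W
ω = 2π × 1161/60 = 121.6 rad/s
τ = P_out/ω = 36852/121.6 = 303.1 N·m
In lb·ft: 303.1/1.356 = 224 lb·ft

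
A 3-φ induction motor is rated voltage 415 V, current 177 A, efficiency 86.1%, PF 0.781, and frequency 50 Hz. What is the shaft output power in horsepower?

115 HP

P_in = √3·V·I·cosφ = 1.732 × 415 × 177 × 0.781 = 99362 W
P_out = η·P_in = 0.861 × 99362 = 85551 W
= 85551/746 = 115 HP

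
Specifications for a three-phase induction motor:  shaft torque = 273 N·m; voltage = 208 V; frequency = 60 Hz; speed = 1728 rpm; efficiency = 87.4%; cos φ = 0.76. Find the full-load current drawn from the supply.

ω = 2π×1728/60 = 181 rad/s; P_out = τω = 273 × 181 = 49413 W
P_in = P_out / η = 49413 / 0.874 = 56537 W
I_L = P_in / (√3·V_L·cosφ) = 56537 / (1.732 × 208 × 0.76) = 206 A

206 A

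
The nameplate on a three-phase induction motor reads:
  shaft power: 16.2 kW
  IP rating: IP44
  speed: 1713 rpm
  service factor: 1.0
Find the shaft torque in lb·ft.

66.6 lb·ft

ω = 2π × 1713/60 = 179.4 rad/s
τ = P/ω = 16200/179.4 = 90.3 N·m
In lb·ft: 90.3/1.356 = 66.6 lb·ft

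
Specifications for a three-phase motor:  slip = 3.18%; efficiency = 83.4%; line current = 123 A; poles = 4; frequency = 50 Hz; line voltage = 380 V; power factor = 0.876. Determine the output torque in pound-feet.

P_in = √3·V·I·cosφ = 1.732 × 380 × 123 × 0.876 = 70915 W
P_out = η·P_in = 0.834 × 70915 = 59143 W
n_s = 120×50/4 = 1500 rpm; n = 1500×(1−0.0318) = 1452 rpm
ω = 2π×1452/60 = 152.1 rad/s
τ = P_out/ω = 59143/152.1 = 388.8 N·m
In lb·ft: 388.8/1.356 = 287 lb·ft

287 lb·ft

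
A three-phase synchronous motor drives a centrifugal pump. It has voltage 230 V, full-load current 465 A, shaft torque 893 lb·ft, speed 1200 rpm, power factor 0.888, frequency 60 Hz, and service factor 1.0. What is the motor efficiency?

92.5 %

τ = 893 lb·ft × 1.356 = 1211 N·m
ω = 2π × 1200/60 = 125.7 rad/s; P_out = τω = 1211 × 125.7 = 152223 W
P_in = √3·V_L·I_L·cosφ = 1.732 × 230 × 465 × 0.888 = 164491 W
η = P_out / P_in = 152223 / 164491 = 0.925 = 92.5%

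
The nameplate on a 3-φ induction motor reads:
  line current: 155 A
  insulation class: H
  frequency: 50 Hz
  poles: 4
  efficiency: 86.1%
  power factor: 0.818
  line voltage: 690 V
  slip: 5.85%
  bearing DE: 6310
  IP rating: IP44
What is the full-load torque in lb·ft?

P_in = √3·V·I·cosφ = 1.732 × 690 × 155 × 0.818 = 151524 W
P_out = η·P_in = 0.861 × 151524 = 130462 W
n_s = 120×50/4 = 1500 rpm; n = 1500×(1−0.0585) = 1412 rpm
ω = 2π×1412/60 = 147.9 rad/s
τ = P_out/ω = 130462/147.9 = 882.1 N·m
In lb·ft: 882.1/1.356 = 651 lb·ft

651 lb·ft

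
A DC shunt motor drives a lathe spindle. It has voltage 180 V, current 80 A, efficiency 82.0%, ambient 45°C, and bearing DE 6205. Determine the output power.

P_in = V·I = 180 × 80 = 14400 W
P_out = η·P_in = 0.82 × 14400 = 11808 W

11.8 kW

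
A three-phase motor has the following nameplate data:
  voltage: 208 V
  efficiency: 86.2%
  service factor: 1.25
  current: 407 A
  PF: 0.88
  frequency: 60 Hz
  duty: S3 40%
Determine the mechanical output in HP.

P_in = √3·V·I·cosφ = 1.732 × 208 × 407 × 0.88 = 129029 W
P_out = η·P_in = 0.862 × 129029 = 111223 W
= 111223/746 = 149 HP

149 HP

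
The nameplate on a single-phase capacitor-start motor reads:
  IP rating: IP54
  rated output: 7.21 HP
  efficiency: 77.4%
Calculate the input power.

6.95 kW

P_out = 7.21 × 746 = 5379 W
P_in = P_out/η = 5379/0.774 = 6950 W = 6.95 kW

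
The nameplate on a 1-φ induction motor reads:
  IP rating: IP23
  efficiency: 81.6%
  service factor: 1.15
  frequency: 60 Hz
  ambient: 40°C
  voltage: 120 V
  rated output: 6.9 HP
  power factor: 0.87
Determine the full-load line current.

P_out = 6.9 × 746 = 5147 W
P_in = P_out / η = 5147 / 0.816 = 6308 W
I = P_in / (V·cosφ) = 6308 / (120 × 0.87) = 60.4 A

60.4 A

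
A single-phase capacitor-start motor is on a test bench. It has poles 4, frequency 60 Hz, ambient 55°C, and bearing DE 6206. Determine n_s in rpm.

1800 rpm

n_s = 120f/p = 120×60/4 = 1800 rpm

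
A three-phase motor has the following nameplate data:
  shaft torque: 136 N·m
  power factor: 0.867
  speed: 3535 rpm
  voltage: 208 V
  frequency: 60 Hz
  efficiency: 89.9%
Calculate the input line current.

179 A

ω = 2π×3535/60 = 370.2 rad/s; P_out = τω = 136 × 370.2 = 50347 W
P_in = P_out / η = 50347 / 0.899 = 56003 W
I_L = P_in / (√3·V_L·cosφ) = 56003 / (1.732 × 208 × 0.867) = 179 A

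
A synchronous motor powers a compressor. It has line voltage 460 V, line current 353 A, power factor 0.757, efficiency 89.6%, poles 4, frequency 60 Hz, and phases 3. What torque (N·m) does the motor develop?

P_in = √3·V·I·cosφ = 1.732 × 460 × 353 × 0.757 = 212900 W
P_out = η·P_in = 0.896 × 212900 = 190758 W
n = n_s = 120×60/4 = 1800 rpm (synchronous)
ω = 2π×1800/60 = 188.5 rad/s
τ = P_out/ω = 190758/188.5 = 1010 N·m

1010 N·m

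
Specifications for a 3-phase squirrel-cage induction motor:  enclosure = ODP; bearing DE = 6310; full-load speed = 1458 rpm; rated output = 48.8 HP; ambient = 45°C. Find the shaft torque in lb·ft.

P_out = 48.8 × 746 = 36405 W
ω = 2π × 1458/60 = 152.7 rad/s
τ = P_out/ω = 36405/152.7 = 238.4 N·m
In lb·ft: 238.4/1.356 = 176 lb·ft

176 lb·ft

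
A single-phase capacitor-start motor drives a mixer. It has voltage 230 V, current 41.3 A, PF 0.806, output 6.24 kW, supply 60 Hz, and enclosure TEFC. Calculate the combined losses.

1.42 kW

P_in = V·I·cosφ = 230×41.3×0.806 = 7656 W
P_out = 6240 W
Losses = P_in − P_out = 7656 − 6240 = 1416 W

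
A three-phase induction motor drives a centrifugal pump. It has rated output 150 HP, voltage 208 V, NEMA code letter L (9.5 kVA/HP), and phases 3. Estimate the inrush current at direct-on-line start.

3960 A

S_LR = 9.5 × 150 = 1425 kVA
I_LR = S_LR/(√3·V_L) = 1425000/(1.732×208) = 3960 A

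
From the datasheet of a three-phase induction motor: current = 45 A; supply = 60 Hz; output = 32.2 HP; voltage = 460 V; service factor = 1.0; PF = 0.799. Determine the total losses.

P_in = √3·V·I·cosφ = 1.732×460×45×0.799 = 28646 W
P_out = 32.2×746 = 24021 W
Losses = P_in − P_out = 28646 − 24021 = 4625 W

4.63 kW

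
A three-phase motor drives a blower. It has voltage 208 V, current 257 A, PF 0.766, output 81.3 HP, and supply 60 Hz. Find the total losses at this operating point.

P_in = √3·V·I·cosφ = 1.732×208×257×0.766 = 70921 W
P_out = 81.3×746 = 60650 W
Losses = P_in − P_out = 70921 − 60650 = 10271 W

10300 W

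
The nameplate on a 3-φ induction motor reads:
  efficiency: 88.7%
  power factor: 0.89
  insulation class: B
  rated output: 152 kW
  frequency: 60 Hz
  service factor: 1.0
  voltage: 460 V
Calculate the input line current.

242 A

P_out = 152 kW = 152000 W
P_in = P_out / η = 152000 / 0.887 = 171364 W
I_L = P_in / (√3·V_L·cosφ) = 171364 / (1.732 × 460 × 0.89) = 242 A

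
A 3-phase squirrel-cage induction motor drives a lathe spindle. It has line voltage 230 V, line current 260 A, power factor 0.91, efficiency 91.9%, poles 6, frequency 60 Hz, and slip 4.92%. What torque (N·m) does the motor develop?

725 N·m

P_in = √3·V·I·cosφ = 1.732 × 230 × 260 × 0.91 = 94252 W
P_out = η·P_in = 0.919 × 94252 = 86618 W
n_s = 120×60/6 = 1200 rpm; n = 1200×(1−0.0492) = 1141 rpm
ω = 2π×1141/60 = 119.5 rad/s
τ = P_out/ω = 86618/119.5 = 725 N·m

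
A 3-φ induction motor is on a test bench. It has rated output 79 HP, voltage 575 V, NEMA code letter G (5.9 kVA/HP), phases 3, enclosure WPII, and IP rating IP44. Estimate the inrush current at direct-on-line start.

468 A

S_LR = 5.9 × 79 = 466.1 kVA
I_LR = S_LR/(√3·V_L) = 466100/(1.732×575) = 468 A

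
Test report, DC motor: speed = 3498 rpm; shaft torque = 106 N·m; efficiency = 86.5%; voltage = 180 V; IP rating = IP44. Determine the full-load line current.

249 A

ω = 2π×3498/60 = 366.3 rad/s; P_out = τω = 106 × 366.3 = 38828 W
P_in = P_out / η = 38828 / 0.865 = 44888 W
I = P_in / V = 44888 / 180 = 249 A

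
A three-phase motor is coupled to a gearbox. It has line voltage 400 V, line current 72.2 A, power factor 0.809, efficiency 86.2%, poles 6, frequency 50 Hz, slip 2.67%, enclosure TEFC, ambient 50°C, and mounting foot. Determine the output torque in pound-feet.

P_in = √3·V·I·cosφ = 1.732 × 400 × 72.2 × 0.809 = 40466 W
P_out = η·P_in = 0.862 × 40466 = 34882 W
n_s = 120×50/6 = 1000 rpm; n = 1000×(1−0.0267) = 973 rpm
ω = 2π×973/60 = 101.9 rad/s
τ = P_out/ω = 34882/101.9 = 342.3 N·m
In lb·ft: 342.3/1.356 = 252 lb·ft

252 lb·ft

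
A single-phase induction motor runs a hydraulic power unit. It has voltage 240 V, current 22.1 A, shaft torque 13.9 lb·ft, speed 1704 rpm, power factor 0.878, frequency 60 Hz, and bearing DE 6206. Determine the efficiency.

τ = 13.9 lb·ft × 1.356 = 18.85 N·m
ω = 2π × 1704/60 = 178.4 rad/s; P_out = τω = 18.85 × 178.4 = 3363 W
P_in = V·I·cosφ = 240 × 22.1 × 0.878 = 4657 W
η = P_out / P_in = 3363 / 4657 = 0.722 = 72.2%

72.2 %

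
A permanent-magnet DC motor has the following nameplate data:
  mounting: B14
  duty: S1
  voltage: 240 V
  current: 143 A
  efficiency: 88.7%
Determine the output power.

P_in = V·I = 240 × 143 = 34320 W
P_out = η·P_in = 0.887 × 34320 = 30442 W

30.4 kW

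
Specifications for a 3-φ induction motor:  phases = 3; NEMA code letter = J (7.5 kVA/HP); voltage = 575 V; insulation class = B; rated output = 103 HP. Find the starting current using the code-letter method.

776 A

S_LR = 7.5 × 103 = 772.5 kVA
I_LR = S_LR/(√3·V_L) = 772500/(1.732×575) = 776 A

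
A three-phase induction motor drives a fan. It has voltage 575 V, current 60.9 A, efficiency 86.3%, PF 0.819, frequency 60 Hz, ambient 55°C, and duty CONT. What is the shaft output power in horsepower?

57.5 HP

P_in = √3·V·I·cosφ = 1.732 × 575 × 60.9 × 0.819 = 49673 W
P_out = η·P_in = 0.863 × 49673 = 42868 W
= 42868/746 = 57.5 HP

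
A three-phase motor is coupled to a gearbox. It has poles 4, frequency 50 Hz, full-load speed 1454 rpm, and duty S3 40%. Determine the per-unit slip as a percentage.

n_s = 120f/p = 120×50/4 = 1500 rpm
s = (n_s − n)/n_s = (1500 − 1454)/1500 = 0.0307

3.07 %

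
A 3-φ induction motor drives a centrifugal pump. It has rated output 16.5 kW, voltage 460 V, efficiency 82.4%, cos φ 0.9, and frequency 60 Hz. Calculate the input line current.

27.9 A

P_out = 16.5 kW = 16500 W
P_in = P_out / η = 16500 / 0.824 = 20024 W
I_L = P_in / (√3·V_L·cosφ) = 20024 / (1.732 × 460 × 0.9) = 27.9 A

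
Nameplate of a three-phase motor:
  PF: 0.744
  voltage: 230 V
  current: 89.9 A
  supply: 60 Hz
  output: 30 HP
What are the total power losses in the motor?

P_in = √3·V·I·cosφ = 1.732×230×89.9×0.744 = 26645 W
P_out = 30×746 = 22380 W
Losses = P_in − P_out = 26645 − 22380 = 4265 W

4.27 kW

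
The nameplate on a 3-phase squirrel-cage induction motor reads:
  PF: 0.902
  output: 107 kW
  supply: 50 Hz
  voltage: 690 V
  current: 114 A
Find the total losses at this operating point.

P_in = √3·V·I·cosφ = 1.732×690×114×0.902 = 122888 W
P_out = 107000 W
Losses = P_in − P_out = 122888 − 107000 = 15888 W

15900 W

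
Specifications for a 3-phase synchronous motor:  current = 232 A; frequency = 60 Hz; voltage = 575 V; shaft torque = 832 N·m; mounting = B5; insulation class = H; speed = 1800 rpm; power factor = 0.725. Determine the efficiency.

ω = 2π × 1800/60 = 188.5 rad/s; P_out = τω = 832 × 188.5 = 156832 W
P_in = √3·V_L·I_L·cosφ = 1.732 × 575 × 232 × 0.725 = 167510 W
η = P_out / P_in = 156832 / 167510 = 0.936 = 93.6%

93.6 %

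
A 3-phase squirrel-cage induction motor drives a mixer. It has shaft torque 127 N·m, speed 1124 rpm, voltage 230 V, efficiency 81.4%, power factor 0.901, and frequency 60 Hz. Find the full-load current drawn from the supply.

ω = 2π×1124/60 = 117.7 rad/s; P_out = τω = 127 × 117.7 = 14948 W
P_in = P_out / η = 14948 / 0.814 = 18364 W
I_L = P_in / (√3·V_L·cosφ) = 18364 / (1.732 × 230 × 0.901) = 51.2 A

51.2 A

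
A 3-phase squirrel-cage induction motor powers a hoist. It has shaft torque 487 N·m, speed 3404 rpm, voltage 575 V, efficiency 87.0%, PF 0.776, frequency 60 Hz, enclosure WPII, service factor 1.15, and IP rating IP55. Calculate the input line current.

258 A

ω = 2π×3404/60 = 356.5 rad/s; P_out = τω = 487 × 356.5 = 173616 W
P_in = P_out / η = 173616 / 0.870 = 199559 W
I_L = P_in / (√3·V_L·cosφ) = 199559 / (1.732 × 575 × 0.776) = 258 A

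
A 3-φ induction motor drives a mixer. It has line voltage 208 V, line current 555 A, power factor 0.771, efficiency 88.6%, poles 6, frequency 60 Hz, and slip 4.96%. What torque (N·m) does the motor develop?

1140 N·m

P_in = √3·V·I·cosφ = 1.732 × 208 × 555 × 0.771 = 154155 W
P_out = η·P_in = 0.886 × 154155 = 136581 W
n_s = 120×60/6 = 1200 rpm; n = 1200×(1−0.0496) = 1140 rpm
ω = 2π×1140/60 = 119.4 rad/s
τ = P_out/ω = 136581/119.4 = 1140 N·m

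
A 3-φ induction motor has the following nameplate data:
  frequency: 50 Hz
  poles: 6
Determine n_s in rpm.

1000 rpm

n_s = 120f/p = 120×50/6 = 1000 rpm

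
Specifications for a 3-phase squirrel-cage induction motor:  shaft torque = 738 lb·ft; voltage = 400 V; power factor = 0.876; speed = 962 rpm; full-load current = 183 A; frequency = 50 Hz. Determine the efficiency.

90.8 %

τ = 738 lb·ft × 1.356 = 1001 N·m
ω = 2π × 962/60 = 100.7 rad/s; P_out = τω = 1001 × 100.7 = 100801 W
P_in = √3·V_L·I_L·cosφ = 1.732 × 400 × 183 × 0.876 = 111061 W
η = P_out / P_in = 100801 / 111061 = 0.908 = 90.8%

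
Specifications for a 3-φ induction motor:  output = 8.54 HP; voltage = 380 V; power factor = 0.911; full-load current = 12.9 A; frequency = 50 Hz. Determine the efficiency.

82.4 %

P_out = 8.54 × 746 = 6371 W
P_in = √3·V_L·I_L·cosφ = 1.732 × 380 × 12.9 × 0.911 = 7735 W
η = P_out / P_in = 6371 / 7735 = 0.824 = 82.4%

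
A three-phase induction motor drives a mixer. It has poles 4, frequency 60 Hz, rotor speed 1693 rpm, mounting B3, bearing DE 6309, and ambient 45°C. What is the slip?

5.94 %

n_s = 120f/p = 120×60/4 = 1800 rpm
s = (n_s − n)/n_s = (1800 − 1693)/1800 = 0.0594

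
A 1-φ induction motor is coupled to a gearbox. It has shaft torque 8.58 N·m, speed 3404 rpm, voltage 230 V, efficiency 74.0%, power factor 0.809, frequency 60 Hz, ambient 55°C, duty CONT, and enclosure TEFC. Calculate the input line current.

ω = 2π×3404/60 = 356.5 rad/s; P_out = τω = 8.58 × 356.5 = 3059 W
P_in = P_out / η = 3059 / 0.740 = 4134 W
I = P_in / (V·cosφ) = 4134 / (230 × 0.809) = 22.2 A

22.2 A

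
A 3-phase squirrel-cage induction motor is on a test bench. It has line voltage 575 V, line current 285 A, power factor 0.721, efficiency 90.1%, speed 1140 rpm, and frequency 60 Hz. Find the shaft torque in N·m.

1540 N·m

P_in = √3·V·I·cosφ = 1.732 × 575 × 285 × 0.721 = 204643 W
P_out = η·P_in = 0.901 × 204643 = 184383 W
n = 1140 rpm
ω = 2π×1140/60 = 119.4 rad/s
τ = P_out/ω = 184383/119.4 = 1540 N·m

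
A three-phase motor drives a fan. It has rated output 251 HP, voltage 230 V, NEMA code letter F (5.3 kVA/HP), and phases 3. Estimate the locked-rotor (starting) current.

3340 A

S_LR = 5.3 × 251 = 1330.3 kVA
I_LR = S_LR/(√3·V_L) = 1330300/(1.732×230) = 3340 A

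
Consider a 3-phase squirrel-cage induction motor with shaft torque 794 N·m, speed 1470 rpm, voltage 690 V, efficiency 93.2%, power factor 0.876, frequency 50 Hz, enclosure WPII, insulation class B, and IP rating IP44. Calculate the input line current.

ω = 2π×1470/60 = 153.9 rad/s; P_out = τω = 794 × 153.9 = 122197 W
P_in = P_out / η = 122197 / 0.932 = 131113 W
I_L = P_in / (√3·V_L·cosφ) = 131113 / (1.732 × 690 × 0.876) = 125 A

125 A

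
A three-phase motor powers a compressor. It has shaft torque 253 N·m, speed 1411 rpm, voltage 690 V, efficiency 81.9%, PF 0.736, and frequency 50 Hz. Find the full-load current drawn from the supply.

51.9 A

ω = 2π×1411/60 = 147.8 rad/s; P_out = τω = 253 × 147.8 = 37393 W
P_in = P_out / η = 37393 / 0.819 = 45657 W
I_L = P_in / (√3·V_L·cosφ) = 45657 / (1.732 × 690 × 0.736) = 51.9 A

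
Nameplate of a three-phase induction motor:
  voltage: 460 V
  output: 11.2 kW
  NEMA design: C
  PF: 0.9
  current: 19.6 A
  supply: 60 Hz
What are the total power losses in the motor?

P_in = √3·V·I·cosφ = 1.732×460×19.6×0.9 = 14054 W
P_out = 11200 W
Losses = P_in − P_out = 14054 − 11200 = 2854 W

2.85 kW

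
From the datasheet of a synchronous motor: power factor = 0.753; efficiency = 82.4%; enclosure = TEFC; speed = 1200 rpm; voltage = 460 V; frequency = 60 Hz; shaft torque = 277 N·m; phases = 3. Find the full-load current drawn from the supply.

ω = 2π×1200/60 = 125.7 rad/s; P_out = τω = 277 × 125.7 = 34819 W
P_in = P_out / η = 34819 / 0.824 = 42256 W
I_L = P_in / (√3·V_L·cosφ) = 42256 / (1.732 × 460 × 0.753) = 70.4 A

70.4 A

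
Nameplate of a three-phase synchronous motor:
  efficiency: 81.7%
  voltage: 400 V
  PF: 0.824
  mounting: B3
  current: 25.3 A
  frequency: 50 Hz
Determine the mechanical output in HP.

15.8 HP

P_in = √3·V·I·cosφ = 1.732 × 400 × 25.3 × 0.824 = 14443 W
P_out = η·P_in = 0.817 × 14443 = 11800 W
= 11800/746 = 15.8 HP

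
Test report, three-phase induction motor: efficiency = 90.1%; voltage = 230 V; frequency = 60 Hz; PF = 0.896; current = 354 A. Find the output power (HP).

153 HP

P_in = √3·V·I·cosφ = 1.732 × 230 × 354 × 0.896 = 126353 W
P_out = η·P_in = 0.901 × 126353 = 113844 W
= 113844/746 = 153 HP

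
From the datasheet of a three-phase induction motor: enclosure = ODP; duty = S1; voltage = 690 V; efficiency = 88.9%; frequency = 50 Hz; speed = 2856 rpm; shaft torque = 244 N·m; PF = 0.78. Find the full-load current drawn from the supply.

88.1 A

ω = 2π×2856/60 = 299.1 rad/s; P_out = τω = 244 × 299.1 = 72980 W
P_in = P_out / η = 72980 / 0.889 = 82092 W
I_L = P_in / (√3·V_L·cosφ) = 82092 / (1.732 × 690 × 0.78) = 88.1 A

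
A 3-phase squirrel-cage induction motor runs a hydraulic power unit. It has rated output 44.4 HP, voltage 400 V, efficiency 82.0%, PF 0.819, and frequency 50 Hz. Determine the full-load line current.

71.2 A

P_out = 44.4 × 746 = 33122 W
P_in = P_out / η = 33122 / 0.820 = 40393 W
I_L = P_in / (√3·V_L·cosφ) = 40393 / (1.732 × 400 × 0.819) = 71.2 A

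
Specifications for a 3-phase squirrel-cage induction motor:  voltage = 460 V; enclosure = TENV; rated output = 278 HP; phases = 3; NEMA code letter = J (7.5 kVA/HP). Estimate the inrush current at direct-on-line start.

2620 A

S_LR = 7.5 × 278 = 2085 kVA
I_LR = S_LR/(√3·V_L) = 2085000/(1.732×460) = 2620 A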